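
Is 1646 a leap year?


No

Rules: divisible by 4 AND (not by 100 OR by 400)
1646 ÷ 4 = 411 remainder 2 → not divisible by 4
Not divisible by 4 → not a leap year


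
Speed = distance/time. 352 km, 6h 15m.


56.3 km/h

Distance: 352 km
Time: 6h 15m = 375 min = 375/60 = 25/4 hours
Speed = 352 ÷ (25/4) = 352 × 4 / 25 = 1408/25 ≈ 56.3 km/h


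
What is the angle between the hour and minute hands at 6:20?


Hour hand = 6×30 + 20×0.5 = 190.0°
Minute hand = 20×6 = 120°
Difference = |190.0 - 120| = 70.0°

70.0°


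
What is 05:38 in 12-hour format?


Hour: 5
5 < 12 → AM

5:38 AM


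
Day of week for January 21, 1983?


Zeller's congruence:
q=21, m=13, k=82, j=19
h = (21 + ⌊13×14/5⌋ + 82 + ⌊82/4⌋ + ⌊19/4⌋ - 2×19) mod 7
= (21 + 36 + 82 + 20 + 4 - 38) mod 7
= 125 mod 7 = 6
h=6 → Friday

Friday


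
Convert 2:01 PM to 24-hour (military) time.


Input: 2:01 PM
PM: 2 + 12 = 14

14:01


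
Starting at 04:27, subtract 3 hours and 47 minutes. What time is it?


00:40

Start: 267 minutes from midnight
Subtract: 227 minutes
Remaining: 267 - 227 = 40
Hours: 0, Minutes: 40


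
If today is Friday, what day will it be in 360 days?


Monday

Start: Friday (index 4)
(4 + 360) mod 7
= 364 mod 7
= 0
Index 0 → Monday


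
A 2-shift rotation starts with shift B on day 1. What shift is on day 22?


Shift A

Shifts: A, B
Start: B (index 1)
Day 22: (1 + 22 - 1) mod 2
= 22 mod 2
= 0
Index 0 → shift A


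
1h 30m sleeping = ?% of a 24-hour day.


6.3%

Time: 90 minutes
Day: 1440 minutes
Percentage = (90/1440) × 100 ≈ 6.3%


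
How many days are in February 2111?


28 days

Month: February (month 2)
February: 28 or 29 (leap year)
2111 leap year? No


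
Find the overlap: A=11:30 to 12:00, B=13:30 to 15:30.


0 minutes

Meeting A: 690-720 (in minutes from midnight)
Meeting B: 810-930
Overlap start = max(690, 810) = 810
Overlap end = min(720, 930) = 720
Overlap = max(0, 720 - 810) = 0 min


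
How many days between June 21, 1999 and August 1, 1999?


From June 21, 1999 to August 1, 1999
Rest of June 1999: 30 - 21 = 9
Full months: July 31
Days into August 1999: 1
Total = 9 + 31 + 1 = 41 days

41 days


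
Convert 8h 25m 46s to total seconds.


Hours: 8 × 3600 = 28800
Minutes: 25 × 60 = 1500
Seconds: 46
Total = 28800 + 1500 + 46 = 30346

30346 seconds


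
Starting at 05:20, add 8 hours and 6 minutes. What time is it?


13:26

Start: 320 minutes from midnight
Add: 486 minutes
Total: 806 minutes
Hours: 806 ÷ 60 = 13 remainder 26


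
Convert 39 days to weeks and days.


Weeks: 39 ÷ 7 = 5 remainder 4

5 weeks 4 days


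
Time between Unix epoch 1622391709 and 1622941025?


Difference = 1622941025 - 1622391709 = 549316 seconds
In hours: 549316 / 3600 ≈ 152.6
In days: 549316 / 86400 ≈ 6.36

549316 seconds (152.6 hours / 6.36 days)


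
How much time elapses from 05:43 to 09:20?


3h 37m

End time in minutes: 9×60 + 20 = 560
Start time in minutes: 5×60 + 43 = 343
Difference = 560 - 343 = 217 minutes
= 3 hours 37 minutes


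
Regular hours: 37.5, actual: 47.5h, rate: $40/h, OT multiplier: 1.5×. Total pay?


Regular: 37.5h × $40 = $1500.00
Overtime: 47.5 - 37.5 = 10.0h
OT pay: 10.0h × $40 × 1.5 = $600.00
Total = $1500.00 + $600.00 = $2100.00

$2100.00


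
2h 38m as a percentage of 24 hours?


Total minutes: 2×60 + 38 = 158
Day = 24×60 = 1440 minutes
Fraction = 158/1440 ≈ 0.1097
As a percentage: 158/1440 × 100 ≈ 10.97%

0.1097 (10.97%)


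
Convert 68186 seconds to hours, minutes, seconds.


Hours: 68186 ÷ 3600 = 18 remainder 3386
Minutes: 3386 ÷ 60 = 56 remainder 26
Seconds: 26

18h 56m 26s


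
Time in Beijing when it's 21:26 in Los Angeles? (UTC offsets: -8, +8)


Time difference = UTC+8 - UTC-8 = +16 hours
New hour = (21 + 16) mod 24
= 37 mod 24 = 13
Minutes unchanged → 13:26; 37 ≥ 24 → next day

13:26 (next day)


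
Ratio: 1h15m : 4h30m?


5:18 (0.28)

Duration 1: 75 minutes
Duration 2: 270 minutes
Ratio = 75:270
GCD = 15
Simplified = 5:18
As a decimal: 5/18 ≈ 0.28


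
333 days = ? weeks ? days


Weeks: 333 ÷ 7 = 47 remainder 4

47 weeks 4 days


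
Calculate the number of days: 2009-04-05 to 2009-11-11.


From April 5, 2009 to November 11, 2009
Rest of April 2009: 30 - 5 = 25
Full months: May 31, June 30, July 31, August 31, September 30, October 31
Days into November 2009: 11
Total = 25 + 31 + 30 + 31 + 31 + 30 + 31 + 11 = 220 days

220 days


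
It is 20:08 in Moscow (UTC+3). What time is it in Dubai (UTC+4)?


Time difference = UTC+4 - UTC+3 = +1 hours
New hour = (20 + 1) mod 24
= 21 mod 24 = 21
Minutes unchanged → 21:08

21:08


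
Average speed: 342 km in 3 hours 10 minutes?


108.0 km/h

Distance: 342 km
Time: 3h 10m = 190 min = 190/60 = 19/6 hours
Speed = 342 ÷ (19/6) = 342 × 6 / 19 = 2052/19 = 108.0 km/h


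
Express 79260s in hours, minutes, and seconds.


Hours: 79260 ÷ 3600 = 22 remainder 60
Minutes: 60 ÷ 60 = 1 remainder 0
Seconds: 0

22h 1m 0s


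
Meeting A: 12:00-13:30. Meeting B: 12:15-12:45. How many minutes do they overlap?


Meeting A: 720-810 (in minutes from midnight)
Meeting B: 735-765
Overlap start = max(720, 735) = 735
Overlap end = min(810, 765) = 765
Overlap = max(0, 765 - 735) = 30 min

30 minutes


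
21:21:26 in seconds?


Hours: 21 × 3600 = 75600
Minutes: 21 × 60 = 1260
Seconds: 26
Total = 75600 + 1260 + 26 = 76886

76886 seconds


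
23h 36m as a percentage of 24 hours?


0.9833 (98.33%)

Total minutes: 23×60 + 36 = 1416
Day = 24×60 = 1440 minutes
Fraction = 1416/1440 ≈ 0.9833
As a percentage: 1416/1440 × 100 ≈ 98.33%


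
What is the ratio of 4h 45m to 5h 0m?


19:20 (0.95)

Duration 1: 285 minutes
Duration 2: 300 minutes
Ratio = 285:300
GCD = 15
Simplified = 19:20
As a decimal: 19/20 = 0.95


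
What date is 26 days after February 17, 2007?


Start: February 17, 2007
Add 26 days
February 17 → March 1: 28 - 17 + 1 = 12 days (26 - 12 = 14 left)
March 1 + 14 = March 15, 2007

March 15, 2007


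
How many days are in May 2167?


Month: May (month 5)
May has 31 days

31 days


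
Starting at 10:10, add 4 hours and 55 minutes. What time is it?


Start: 610 minutes from midnight
Add: 295 minutes
Total: 905 minutes
Hours: 905 ÷ 60 = 15 remainder 5

15:05


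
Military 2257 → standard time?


Hour: 22
22 - 12 = 10 → PM

10:57 PM


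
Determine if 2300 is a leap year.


Rules: divisible by 4 AND (not by 100 OR by 400)
2300 ÷ 4 = 575 exactly → divisible by 4
2300 ÷ 100 = 23 exactly → divisible by 100
2300 ÷ 400 = 5 remainder 300 → not divisible by 400
Divisible by 100 but not by 400 → not a leap year

No


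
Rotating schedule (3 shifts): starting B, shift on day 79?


Shifts: A, B, C
Start: B (index 1)
Day 79: (1 + 79 - 1) mod 3
= 79 mod 3
= 1
Index 1 → shift B

Shift B


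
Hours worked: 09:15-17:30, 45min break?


Total time = (17×60+30) - (9×60+15)
= 1050 - 555 = 495 min
Minus break: 495 - 45 = 450 min
= 7h 30m

7h 30m (450 minutes)


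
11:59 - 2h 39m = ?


Start: 719 minutes from midnight
Subtract: 159 minutes
Remaining: 719 - 159 = 560
Hours: 9, Minutes: 20

09:20


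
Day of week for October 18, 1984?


Zeller's congruence:
q=18, m=10, k=84, j=19
h = (18 + ⌊13×11/5⌋ + 84 + ⌊84/4⌋ + ⌊19/4⌋ - 2×19) mod 7
= (18 + 28 + 84 + 21 + 4 - 38) mod 7
= 117 mod 7 = 5
h=5 → Thursday

Thursday


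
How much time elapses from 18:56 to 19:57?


End time in minutes: 19×60 + 57 = 1197
Start time in minutes: 18×60 + 56 = 1136
Difference = 1197 - 1136 = 61 minutes
= 1 hours 1 minutes

1h 1m


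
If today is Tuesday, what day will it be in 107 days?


Thursday

Start: Tuesday (index 1)
(1 + 107) mod 7
= 108 mod 7
= 3
Index 3 → Thursday


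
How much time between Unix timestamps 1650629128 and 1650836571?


Difference = 1650836571 - 1650629128 = 207443 seconds
In hours: 207443 / 3600 ≈ 57.6
In days: 207443 / 86400 ≈ 2.40

207443 seconds (57.6 hours / 2.40 days)


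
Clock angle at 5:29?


Hour hand = 5×30 + 29×0.5 = 164.5°
Minute hand = 29×6 = 174°
Difference = |164.5 - 174| = 9.5°

9.5°


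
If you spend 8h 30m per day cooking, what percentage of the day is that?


35.4%

Time: 510 minutes
Day: 1440 minutes
Percentage = (510/1440) × 100 ≈ 35.4%


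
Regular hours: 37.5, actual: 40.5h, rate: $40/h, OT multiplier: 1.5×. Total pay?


$1680.00

Regular: 37.5h × $40 = $1500.00
Overtime: 40.5 - 37.5 = 3.0h
OT pay: 3.0h × $40 × 1.5 = $180.00
Total = $1500.00 + $180.00 = $1680.00


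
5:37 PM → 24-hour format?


Input: 5:37 PM
PM: 5 + 12 = 17

17:37


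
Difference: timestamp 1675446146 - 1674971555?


Difference = 1675446146 - 1674971555 = 474591 seconds
In hours: 474591 / 3600 ≈ 131.8
In days: 474591 / 86400 ≈ 5.49

474591 seconds (131.8 hours / 5.49 days)


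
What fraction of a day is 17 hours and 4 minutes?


Total minutes: 17×60 + 4 = 1024
Day = 24×60 = 1440 minutes
Fraction = 1024/1440 ≈ 0.7111
As a percentage: 1024/1440 × 100 ≈ 71.11%

0.7111 (71.11%)


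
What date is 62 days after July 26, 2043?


Start: July 26, 2043
Add 62 days
July 26 → August 1: 31 - 26 + 1 = 6 days (62 - 6 = 56 left)
August 1 → September 1: 31 - 1 + 1 = 31 days (56 - 31 = 25 left)
September 1 + 25 = September 26, 2043

September 26, 2043


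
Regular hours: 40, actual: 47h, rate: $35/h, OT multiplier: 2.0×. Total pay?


Regular: 40h × $35 = $1400.00
Overtime: 47 - 40 = 7h
OT pay: 7h × $35 × 2.0 = $490.00
Total = $1400.00 + $490.00 = $1890.00

$1890.00


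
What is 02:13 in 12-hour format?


Hour: 2
2 < 12 → AM

2:13 AM


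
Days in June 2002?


30 days

Month: June (month 6)
June has 30 days


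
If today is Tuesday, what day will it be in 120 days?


Start: Tuesday (index 1)
(1 + 120) mod 7
= 121 mod 7
= 2
Index 2 → Wednesday

Wednesday


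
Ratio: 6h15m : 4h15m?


Duration 1: 375 minutes
Duration 2: 255 minutes
Ratio = 375:255
GCD = 15
Simplified = 25:17
As a decimal: 25/17 ≈ 1.47

25:17 (1.47)


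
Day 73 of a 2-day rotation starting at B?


Shifts: A, B
Start: B (index 1)
Day 73: (1 + 73 - 1) mod 2
= 73 mod 2
= 1
Index 1 → shift B

Shift B


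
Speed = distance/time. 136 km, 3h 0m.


45.3 km/h

Distance: 136 km
Time: 3 hours
Speed = 136 / 3 ≈ 45.3 km/h


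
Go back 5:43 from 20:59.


15:16

Start: 1259 minutes from midnight
Subtract: 343 minutes
Remaining: 1259 - 343 = 916
Hours: 15, Minutes: 16


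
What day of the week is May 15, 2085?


Zeller's congruence:
q=15, m=5, k=85, j=20
h = (15 + ⌊13×6/5⌋ + 85 + ⌊85/4⌋ + ⌊20/4⌋ - 2×20) mod 7
= (15 + 15 + 85 + 21 + 5 - 40) mod 7
= 101 mod 7 = 3
h=3 → Tuesday

Tuesday


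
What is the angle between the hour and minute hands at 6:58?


Hour hand = 6×30 + 58×0.5 = 209.0°
Minute hand = 58×6 = 348°
Difference = |209.0 - 348| = 139.0°

139.0°


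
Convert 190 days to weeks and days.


27 weeks 1 days

Weeks: 190 ÷ 7 = 27 remainder 1


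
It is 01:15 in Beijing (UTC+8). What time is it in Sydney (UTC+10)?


Time difference = UTC+10 - UTC+8 = +2 hours
New hour = (1 + 2) mod 24
= 3 mod 24 = 3
Minutes unchanged → 03:15

03:15


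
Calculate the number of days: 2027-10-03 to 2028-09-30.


From October 3, 2027 to September 30, 2028
Rest of October 2027: 31 - 3 = 28
Full months: November 30, December 31, January 31, February 2028 29, March 31, April 30, May 31, June 30, July 31, August 31
Days into September 2028: 30
Total = 28 + 30 + 31 + 31 + 29 + 31 + 30 + 31 + 30 + 31 + 31 + 30 = 363 days

363 days


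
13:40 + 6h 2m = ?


Start: 820 minutes from midnight
Add: 362 minutes
Total: 1182 minutes
Hours: 1182 ÷ 60 = 19 remainder 42

19:42


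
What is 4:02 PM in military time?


16:02

Input: 4:02 PM
PM: 4 + 12 = 16


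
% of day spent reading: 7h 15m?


Time: 435 minutes
Day: 1440 minutes
Percentage = (435/1440) × 100 ≈ 30.2%

30.2%


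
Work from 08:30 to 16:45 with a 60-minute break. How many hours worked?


Total time = (16×60+45) - (8×60+30)
= 1005 - 510 = 495 min
Minus break: 495 - 60 = 435 min
= 7h 15m

7h 15m (435 minutes)


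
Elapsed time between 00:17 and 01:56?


1h 39m

End time in minutes: 1×60 + 56 = 116
Start time in minutes: 0×60 + 17 = 17
Difference = 116 - 17 = 99 minutes
= 1 hours 39 minutes


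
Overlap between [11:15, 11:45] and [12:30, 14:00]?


Meeting A: 675-705 (in minutes from midnight)
Meeting B: 750-840
Overlap start = max(675, 750) = 750
Overlap end = min(705, 840) = 705
Overlap = max(0, 705 - 750) = 0 min

0 minutes


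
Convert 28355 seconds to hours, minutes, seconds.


7h 52m 35s

Hours: 28355 ÷ 3600 = 7 remainder 3155
Minutes: 3155 ÷ 60 = 52 remainder 35
Seconds: 35


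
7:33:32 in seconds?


27212 seconds

Hours: 7 × 3600 = 25200
Minutes: 33 × 60 = 1980
Seconds: 32
Total = 25200 + 1980 + 32 = 27212


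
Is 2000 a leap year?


Yes

Rules: divisible by 4 AND (not by 100 OR by 400)
2000 ÷ 4 = 500 exactly → divisible by 4
2000 ÷ 100 = 20 exactly → divisible by 100
2000 ÷ 400 = 5 exactly → divisible by 400
Divisible by 400 → leap year


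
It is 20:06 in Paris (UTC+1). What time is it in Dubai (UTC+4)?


Time difference = UTC+4 - UTC+1 = +3 hours
New hour = (20 + 3) mod 24
= 23 mod 24 = 23
Minutes unchanged → 23:06

23:06


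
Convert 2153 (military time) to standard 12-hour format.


Hour: 21
21 - 12 = 9 → PM

9:53 PM


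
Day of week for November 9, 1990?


Zeller's congruence:
q=9, m=11, k=90, j=19
h = (9 + ⌊13×12/5⌋ + 90 + ⌊90/4⌋ + ⌊19/4⌋ - 2×19) mod 7
= (9 + 31 + 90 + 22 + 4 - 38) mod 7
= 118 mod 7 = 6
h=6 → Friday

Friday


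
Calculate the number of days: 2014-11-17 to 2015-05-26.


From November 17, 2014 to May 26, 2015
Rest of November 2014: 30 - 17 = 13
Full months: December 31, January 31, February 2015 28, March 31, April 30
Days into May 2015: 26
Total = 13 + 31 + 31 + 28 + 31 + 30 + 26 = 190 days

190 days


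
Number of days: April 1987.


Month: April (month 4)
April has 30 days

30 days


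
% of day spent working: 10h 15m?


42.7%

Time: 615 minutes
Day: 1440 minutes
Percentage = (615/1440) × 100 ≈ 42.7%


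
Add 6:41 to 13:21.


Start: 801 minutes from midnight
Add: 401 minutes
Total: 1202 minutes
Hours: 1202 ÷ 60 = 20 remainder 2

20:02


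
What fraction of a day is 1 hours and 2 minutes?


Total minutes: 1×60 + 2 = 62
Day = 24×60 = 1440 minutes
Fraction = 62/1440 ≈ 0.0431
As a percentage: 62/1440 × 100 ≈ 4.31%

0.0431 (4.31%)


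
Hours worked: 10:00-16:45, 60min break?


Total time = (16×60+45) - (10×60+0)
= 1005 - 600 = 405 min
Minus break: 405 - 60 = 345 min
= 5h 45m

5h 45m (345 minutes)


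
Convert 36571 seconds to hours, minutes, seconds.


Hours: 36571 ÷ 3600 = 10 remainder 571
Minutes: 571 ÷ 60 = 9 remainder 31
Seconds: 31

10h 9m 31s


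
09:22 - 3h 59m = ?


Start: 562 minutes from midnight
Subtract: 239 minutes
Remaining: 562 - 239 = 323
Hours: 5, Minutes: 23

05:23


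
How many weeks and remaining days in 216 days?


30 weeks 6 days

Weeks: 216 ÷ 7 = 30 remainder 6


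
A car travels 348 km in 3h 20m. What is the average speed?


104.4 km/h

Distance: 348 km
Time: 3h 20m = 200 min = 200/60 = 10/3 hours
Speed = 348 ÷ (10/3) = 348 × 3 / 10 = 1044/10 = 104.4 km/h


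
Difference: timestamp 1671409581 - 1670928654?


Difference = 1671409581 - 1670928654 = 480927 seconds
In hours: 480927 / 3600 ≈ 133.6
In days: 480927 / 86400 ≈ 5.57

480927 seconds (133.6 hours / 5.57 days)


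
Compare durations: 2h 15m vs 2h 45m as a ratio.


9:11 (0.82)

Duration 1: 135 minutes
Duration 2: 165 minutes
Ratio = 135:165
GCD = 15
Simplified = 9:11
As a decimal: 9/11 ≈ 0.82


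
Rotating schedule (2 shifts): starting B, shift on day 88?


Shifts: A, B
Start: B (index 1)
Day 88: (1 + 88 - 1) mod 2
= 88 mod 2
= 0
Index 0 → shift A

Shift A


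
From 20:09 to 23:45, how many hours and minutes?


3h 36m

End time in minutes: 23×60 + 45 = 1425
Start time in minutes: 20×60 + 9 = 1209
Difference = 1425 - 1209 = 216 minutes
= 3 hours 36 minutes


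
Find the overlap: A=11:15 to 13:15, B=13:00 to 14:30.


15 minutes

Meeting A: 675-795 (in minutes from midnight)
Meeting B: 780-870
Overlap start = max(675, 780) = 780
Overlap end = min(795, 870) = 795
Overlap = max(0, 795 - 780) = 15 min


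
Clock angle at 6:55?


Hour hand = 6×30 + 55×0.5 = 207.5°
Minute hand = 55×6 = 330°
Difference = |207.5 - 330| = 122.5°

122.5°


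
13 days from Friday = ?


Start: Friday (index 4)
(4 + 13) mod 7
= 17 mod 7
= 3
Index 3 → Thursday

Thursday


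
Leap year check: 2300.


No

Rules: divisible by 4 AND (not by 100 OR by 400)
2300 ÷ 4 = 575 exactly → divisible by 4
2300 ÷ 100 = 23 exactly → divisible by 100
2300 ÷ 400 = 5 remainder 300 → not divisible by 400
Divisible by 100 but not by 400 → not a leap year


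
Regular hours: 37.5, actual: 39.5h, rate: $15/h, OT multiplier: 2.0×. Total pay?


$622.50

Regular: 37.5h × $15 = $562.50
Overtime: 39.5 - 37.5 = 2.0h
OT pay: 2.0h × $15 × 2.0 = $60.00
Total = $562.50 + $60.00 = $622.50


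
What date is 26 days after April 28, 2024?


May 24, 2024

Start: April 28, 2024
Add 26 days
April 28 → May 1: 30 - 28 + 1 = 3 days (26 - 3 = 23 left)
May 1 + 23 = May 24, 2024


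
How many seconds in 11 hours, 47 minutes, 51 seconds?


Hours: 11 × 3600 = 39600
Minutes: 47 × 60 = 2820
Seconds: 51
Total = 39600 + 2820 + 51 = 42471

42471 seconds


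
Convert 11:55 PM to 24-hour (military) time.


Input: 11:55 PM
PM: 11 + 12 = 23

23:55


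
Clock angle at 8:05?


Hour hand = 8×30 + 5×0.5 = 242.5°
Minute hand = 5×6 = 30°
Difference = |242.5 - 30| = 212.5°
Since > 180°: 360 - 212.5 = 147.5°

147.5°


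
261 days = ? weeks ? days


37 weeks 2 days

Weeks: 261 ÷ 7 = 37 remainder 2


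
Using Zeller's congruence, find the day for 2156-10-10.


Zeller's congruence:
q=10, m=10, k=56, j=21
h = (10 + ⌊13×11/5⌋ + 56 + ⌊56/4⌋ + ⌊21/4⌋ - 2×21) mod 7
= (10 + 28 + 56 + 14 + 5 - 42) mod 7
= 71 mod 7 = 1
h=1 → Sunday

Sunday


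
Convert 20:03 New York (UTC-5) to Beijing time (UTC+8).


Time difference = UTC+8 - UTC-5 = +13 hours
New hour = (20 + 13) mod 24
= 33 mod 24 = 9
Minutes unchanged → 09:03; 33 ≥ 24 → next day

09:03 (next day)


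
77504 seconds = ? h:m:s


Hours: 77504 ÷ 3600 = 21 remainder 1904
Minutes: 1904 ÷ 60 = 31 remainder 44
Seconds: 44

21h 31m 44s


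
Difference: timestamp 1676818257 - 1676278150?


540107 seconds (150.0 hours / 6.25 days)

Difference = 1676818257 - 1676278150 = 540107 seconds
In hours: 540107 / 3600 ≈ 150.0
In days: 540107 / 86400 ≈ 6.25


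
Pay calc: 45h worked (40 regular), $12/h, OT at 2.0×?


$600.00

Regular: 40h × $12 = $480.00
Overtime: 45 - 40 = 5h
OT pay: 5h × $12 × 2.0 = $120.00
Total = $480.00 + $120.00 = $600.00


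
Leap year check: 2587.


Rules: divisible by 4 AND (not by 100 OR by 400)
2587 ÷ 4 = 646 remainder 3 → not divisible by 4
Not divisible by 4 → not a leap year

No


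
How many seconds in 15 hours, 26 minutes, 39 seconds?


Hours: 15 × 3600 = 54000
Minutes: 26 × 60 = 1560
Seconds: 39
Total = 54000 + 1560 + 39 = 55599

55599 seconds


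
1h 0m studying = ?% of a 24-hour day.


Time: 60 minutes
Day: 1440 minutes
Percentage = (60/1440) × 100 ≈ 4.2%

4.2%


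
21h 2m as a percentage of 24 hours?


Total minutes: 21×60 + 2 = 1262
Day = 24×60 = 1440 minutes
Fraction = 1262/1440 ≈ 0.8764
As a percentage: 1262/1440 × 100 ≈ 87.64%

0.8764 (87.64%)


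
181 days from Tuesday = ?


Start: Tuesday (index 1)
(1 + 181) mod 7
= 182 mod 7
= 0
Index 0 → Monday

Monday


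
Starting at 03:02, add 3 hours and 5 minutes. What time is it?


06:07

Start: 182 minutes from midnight
Add: 185 minutes
Total: 367 minutes
Hours: 367 ÷ 60 = 6 remainder 7


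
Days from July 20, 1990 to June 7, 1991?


From July 20, 1990 to June 7, 1991
Rest of July 1990: 31 - 20 = 11
Full months: August 31, September 30, October 31, November 30, December 31, January 31, February 1991 28, March 31, April 30, May 31
Days into June 1991: 7
Total = 11 + 31 + 30 + 31 + 30 + 31 + 31 + 28 + 31 + 30 + 31 + 7 = 322 days

322 days


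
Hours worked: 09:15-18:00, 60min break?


Total time = (18×60+0) - (9×60+15)
= 1080 - 555 = 525 min
Minus break: 525 - 60 = 465 min
= 7h 45m

7h 45m (465 minutes)


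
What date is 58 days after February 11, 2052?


Start: February 11, 2052
Add 58 days
February 11 → March 1: 29 - 11 + 1 = 19 days (58 - 19 = 39 left)
March 1 → April 1: 31 - 1 + 1 = 31 days (39 - 31 = 8 left)
April 1 + 8 = April 9, 2052

April 9, 2052


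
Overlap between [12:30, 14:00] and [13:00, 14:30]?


Meeting A: 750-840 (in minutes from midnight)
Meeting B: 780-870
Overlap start = max(750, 780) = 780
Overlap end = min(840, 870) = 840
Overlap = max(0, 840 - 780) = 60 min

60 minutes


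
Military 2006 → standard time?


Hour: 20
20 - 12 = 8 → PM

8:06 PM


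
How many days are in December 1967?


31 days

Month: December (month 12)
December has 31 days


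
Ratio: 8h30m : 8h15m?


Duration 1: 510 minutes
Duration 2: 495 minutes
Ratio = 510:495
GCD = 15
Simplified = 34:33
As a decimal: 34/33 ≈ 1.03

34:33 (1.03)


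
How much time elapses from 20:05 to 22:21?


End time in minutes: 22×60 + 21 = 1341
Start time in minutes: 20×60 + 5 = 1205
Difference = 1341 - 1205 = 136 minutes
= 2 hours 16 minutes

2h 16m


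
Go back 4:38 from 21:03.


Start: 1263 minutes from midnight
Subtract: 278 minutes
Remaining: 1263 - 278 = 985
Hours: 16, Minutes: 25

16:25


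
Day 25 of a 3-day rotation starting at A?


Shift A

Shifts: A, B, C
Start: A (index 0)
Day 25: (0 + 25 - 1) mod 3
= 24 mod 3
= 0
Index 0 → shift A


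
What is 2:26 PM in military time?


Input: 2:26 PM
PM: 2 + 12 = 14

14:26


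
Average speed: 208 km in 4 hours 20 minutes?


48.0 km/h

Distance: 208 km
Time: 4h 20m = 260 min = 260/60 = 13/3 hours
Speed = 208 ÷ (13/3) = 208 × 3 / 13 = 624/13 = 48.0 km/h


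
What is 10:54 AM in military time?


Input: 10:54 AM
AM hour stays: 10

10:54


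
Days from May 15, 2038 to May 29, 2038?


14 days

From May 15, 2038 to May 29, 2038
Same month: 29 - 15 = 14 days


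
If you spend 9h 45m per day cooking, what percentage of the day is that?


Time: 585 minutes
Day: 1440 minutes
Percentage = (585/1440) × 100 ≈ 40.6%

40.6%


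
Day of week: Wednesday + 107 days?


Start: Wednesday (index 2)
(2 + 107) mod 7
= 109 mod 7
= 4
Index 4 → Friday

Friday


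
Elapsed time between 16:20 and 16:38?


End time in minutes: 16×60 + 38 = 998
Start time in minutes: 16×60 + 20 = 980
Difference = 998 - 980 = 18 minutes
= 0 hours 18 minutes

0h 18m


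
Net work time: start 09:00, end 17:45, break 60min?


Total time = (17×60+45) - (9×60+0)
= 1065 - 540 = 525 min
Minus break: 525 - 60 = 465 min
= 7h 45m

7h 45m (465 minutes)


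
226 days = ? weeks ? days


32 weeks 2 days

Weeks: 226 ÷ 7 = 32 remainder 2


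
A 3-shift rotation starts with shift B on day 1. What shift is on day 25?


Shift B

Shifts: A, B, C
Start: B (index 1)
Day 25: (1 + 25 - 1) mod 3
= 25 mod 3
= 1
Index 1 → shift B


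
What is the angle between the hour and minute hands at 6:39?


34.5°

Hour hand = 6×30 + 39×0.5 = 199.5°
Minute hand = 39×6 = 234°
Difference = |199.5 - 234| = 34.5°


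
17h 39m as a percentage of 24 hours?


Total minutes: 17×60 + 39 = 1059
Day = 24×60 = 1440 minutes
Fraction = 1059/1440 ≈ 0.7354
As a percentage: 1059/1440 × 100 ≈ 73.54%

0.7354 (73.54%)


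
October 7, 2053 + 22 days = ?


October 29, 2053

Start: October 7, 2053
Add 22 days
October 7 + 22 = October 29, 2053


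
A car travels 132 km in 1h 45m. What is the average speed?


Distance: 132 km
Time: 1h 45m = 105 min = 105/60 = 7/4 hours
Speed = 132 ÷ (7/4) = 132 × 4 / 7 = 528/7 ≈ 75.4 km/h

75.4 km/h


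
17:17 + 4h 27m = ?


Start: 1037 minutes from midnight
Add: 267 minutes
Total: 1304 minutes
Hours: 1304 ÷ 60 = 21 remainder 44

21:44


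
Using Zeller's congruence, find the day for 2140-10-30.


Sunday

Zeller's congruence:
q=30, m=10, k=40, j=21
h = (30 + ⌊13×11/5⌋ + 40 + ⌊40/4⌋ + ⌊21/4⌋ - 2×21) mod 7
= (30 + 28 + 40 + 10 + 5 - 42) mod 7
= 71 mod 7 = 1
h=1 → Sunday


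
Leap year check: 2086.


Rules: divisible by 4 AND (not by 100 OR by 400)
2086 ÷ 4 = 521 remainder 2 → not divisible by 4
Not divisible by 4 → not a leap year

No


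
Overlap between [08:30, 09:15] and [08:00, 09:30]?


45 minutes

Meeting A: 510-555 (in minutes from midnight)
Meeting B: 480-570
Overlap start = max(510, 480) = 510
Overlap end = min(555, 570) = 555
Overlap = max(0, 555 - 510) = 45 min


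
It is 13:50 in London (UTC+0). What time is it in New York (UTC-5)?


Time difference = UTC-5 - UTC+0 = -5 hours
New hour = (13 -5) mod 24
= 8 mod 24 = 8
Minutes unchanged → 08:50

08:50


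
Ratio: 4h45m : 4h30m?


19:18 (1.06)

Duration 1: 285 minutes
Duration 2: 270 minutes
Ratio = 285:270
GCD = 15
Simplified = 19:18
As a decimal: 19/18 ≈ 1.06


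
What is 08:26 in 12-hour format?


8:26 AM

Hour: 8
8 < 12 → AM


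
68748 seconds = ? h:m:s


Hours: 68748 ÷ 3600 = 19 remainder 348
Minutes: 348 ÷ 60 = 5 remainder 48
Seconds: 48

19h 5m 48s


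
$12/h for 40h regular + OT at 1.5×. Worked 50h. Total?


Regular: 40h × $12 = $480.00
Overtime: 50 - 40 = 10h
OT pay: 10h × $12 × 1.5 = $180.00
Total = $480.00 + $180.00 = $660.00

$660.00


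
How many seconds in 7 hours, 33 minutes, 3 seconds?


27183 seconds

Hours: 7 × 3600 = 25200
Minutes: 33 × 60 = 1980
Seconds: 3
Total = 25200 + 1980 + 3 = 27183


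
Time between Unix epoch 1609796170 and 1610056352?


260182 seconds (72.3 hours / 3.01 days)

Difference = 1610056352 - 1609796170 = 260182 seconds
In hours: 260182 / 3600 ≈ 72.3
In days: 260182 / 86400 ≈ 3.01


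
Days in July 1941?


31 days

Month: July (month 7)
July has 31 days


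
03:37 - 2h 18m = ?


01:19

Start: 217 minutes from midnight
Subtract: 138 minutes
Remaining: 217 - 138 = 79
Hours: 1, Minutes: 19


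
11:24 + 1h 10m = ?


12:34

Start: 684 minutes from midnight
Add: 70 minutes
Total: 754 minutes
Hours: 754 ÷ 60 = 12 remainder 34


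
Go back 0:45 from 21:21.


20:36

Start: 1281 minutes from midnight
Subtract: 45 minutes
Remaining: 1281 - 45 = 1236
Hours: 20, Minutes: 36


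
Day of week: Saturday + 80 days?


Start: Saturday (index 5)
(5 + 80) mod 7
= 85 mod 7
= 1
Index 1 → Tuesday

Tuesday


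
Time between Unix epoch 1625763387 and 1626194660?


431273 seconds (119.8 hours / 4.99 days)

Difference = 1626194660 - 1625763387 = 431273 seconds
In hours: 431273 / 3600 ≈ 119.8
In days: 431273 / 86400 ≈ 4.99


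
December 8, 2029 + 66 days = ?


February 12, 2030

Start: December 8, 2029
Add 66 days
December 8 → January 1: 31 - 8 + 1 = 24 days (66 - 24 = 42 left)
January 1 → February 1: 31 - 1 + 1 = 31 days (42 - 31 = 11 left)
February 1 + 11 = February 12, 2030


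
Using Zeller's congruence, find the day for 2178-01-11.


Sunday

Zeller's congruence:
q=11, m=13, k=77, j=21
h = (11 + ⌊13×14/5⌋ + 77 + ⌊77/4⌋ + ⌊21/4⌋ - 2×21) mod 7
= (11 + 36 + 77 + 19 + 5 - 42) mod 7
= 106 mod 7 = 1
h=1 → Sunday


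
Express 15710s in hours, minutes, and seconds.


4h 21m 50s

Hours: 15710 ÷ 3600 = 4 remainder 1310
Minutes: 1310 ÷ 60 = 21 remainder 50
Seconds: 50


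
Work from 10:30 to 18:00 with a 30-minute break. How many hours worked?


7h 0m (420 minutes)

Total time = (18×60+0) - (10×60+30)
= 1080 - 630 = 450 min
Minus break: 450 - 30 = 420 min
= 7h 0m


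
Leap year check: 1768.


Rules: divisible by 4 AND (not by 100 OR by 400)
1768 ÷ 4 = 442 exactly → divisible by 4
1768 ÷ 100 = 17 remainder 68 → not divisible by 100
Divisible by 4 but not by 100 → leap year

Yes


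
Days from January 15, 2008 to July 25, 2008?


192 days

From January 15, 2008 to July 25, 2008
Rest of January 2008: 31 - 15 = 16
Full months: February 2008 29, March 31, April 30, May 31, June 30
Days into July 2008: 25
Total = 16 + 29 + 31 + 30 + 31 + 30 + 25 = 192 days


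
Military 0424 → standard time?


4:24 AM

Hour: 4
4 < 12 → AM


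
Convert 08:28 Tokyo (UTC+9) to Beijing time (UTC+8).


Time difference = UTC+8 - UTC+9 = -1 hours
New hour = (8 -1) mod 24
= 7 mod 24 = 7
Minutes unchanged → 07:28

07:28


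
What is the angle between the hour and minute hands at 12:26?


Hour hand (12 ≡ 0 on the dial): 0×30 + 26×0.5 = 13.0°
Minute hand = 26×6 = 156°
Difference = |13.0 - 156| = 143.0°

143.0°


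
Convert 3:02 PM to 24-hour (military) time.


Input: 3:02 PM
PM: 3 + 12 = 15

15:02


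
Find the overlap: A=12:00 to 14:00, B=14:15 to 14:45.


0 minutes

Meeting A: 720-840 (in minutes from midnight)
Meeting B: 855-885
Overlap start = max(720, 855) = 855
Overlap end = min(840, 885) = 840
Overlap = max(0, 840 - 855) = 0 min


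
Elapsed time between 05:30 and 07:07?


End time in minutes: 7×60 + 7 = 427
Start time in minutes: 5×60 + 30 = 330
Difference = 427 - 330 = 97 minutes
= 1 hours 37 minutes

1h 37m


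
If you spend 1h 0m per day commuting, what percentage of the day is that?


Time: 60 minutes
Day: 1440 minutes
Percentage = (60/1440) × 100 ≈ 4.2%

4.2%


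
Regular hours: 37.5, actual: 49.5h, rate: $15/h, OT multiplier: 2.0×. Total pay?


$922.50

Regular: 37.5h × $15 = $562.50
Overtime: 49.5 - 37.5 = 12.0h
OT pay: 12.0h × $15 × 2.0 = $360.00
Total = $562.50 + $360.00 = $922.50


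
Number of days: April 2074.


30 days

Month: April (month 4)
April has 30 days


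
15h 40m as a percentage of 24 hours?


0.6528 (65.28%)

Total minutes: 15×60 + 40 = 940
Day = 24×60 = 1440 minutes
Fraction = 940/1440 ≈ 0.6528
As a percentage: 940/1440 × 100 ≈ 65.28%


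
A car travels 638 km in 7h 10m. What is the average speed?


Distance: 638 km
Time: 7h 10m = 430 min = 430/60 = 43/6 hours
Speed = 638 ÷ (43/6) = 638 × 6 / 43 = 3828/43 ≈ 89.0 km/h

89.0 km/h


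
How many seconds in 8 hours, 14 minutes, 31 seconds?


Hours: 8 × 3600 = 28800
Minutes: 14 × 60 = 840
Seconds: 31
Total = 28800 + 840 + 31 = 29671

29671 seconds


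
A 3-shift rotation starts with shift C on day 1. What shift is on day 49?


Shifts: A, B, C
Start: C (index 2)
Day 49: (2 + 49 - 1) mod 3
= 50 mod 3
= 2
Index 2 → shift C

Shift C


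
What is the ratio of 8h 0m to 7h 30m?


16:15 (1.07)

Duration 1: 480 minutes
Duration 2: 450 minutes
Ratio = 480:450
GCD = 30
Simplified = 16:15
As a decimal: 16/15 ≈ 1.07


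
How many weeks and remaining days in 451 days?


Weeks: 451 ÷ 7 = 64 remainder 3

64 weeks 3 days


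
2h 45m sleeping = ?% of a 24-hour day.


11.5%

Time: 165 minutes
Day: 1440 minutes
Percentage = (165/1440) × 100 ≈ 11.5%


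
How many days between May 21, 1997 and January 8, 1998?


From May 21, 1997 to January 8, 1998
Rest of May 1997: 31 - 21 = 10
Full months: June 30, July 31, August 31, September 30, October 31, November 30, December 31
Days into January 1998: 8
Total = 10 + 30 + 31 + 31 + 30 + 31 + 30 + 31 + 8 = 232 days

232 days


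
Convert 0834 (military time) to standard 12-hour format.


8:34 AM

Hour: 8
8 < 12 → AM


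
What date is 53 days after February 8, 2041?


April 2, 2041

Start: February 8, 2041
Add 53 days
February 8 → March 1: 28 - 8 + 1 = 21 days (53 - 21 = 32 left)
March 1 → April 1: 31 - 1 + 1 = 31 days (32 - 31 = 1 left)
April 1 + 1 = April 2, 2041


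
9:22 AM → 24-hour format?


09:22

Input: 9:22 AM
AM hour stays: 9


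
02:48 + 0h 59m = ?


Start: 168 minutes from midnight
Add: 59 minutes
Total: 227 minutes
Hours: 227 ÷ 60 = 3 remainder 47

03:47


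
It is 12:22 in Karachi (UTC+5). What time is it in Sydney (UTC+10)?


17:22

Time difference = UTC+10 - UTC+5 = +5 hours
New hour = (12 + 5) mod 24
= 17 mod 24 = 17
Minutes unchanged → 17:22


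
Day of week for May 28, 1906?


Monday

Zeller's congruence:
q=28, m=5, k=6, j=19
h = (28 + ⌊13×6/5⌋ + 6 + ⌊6/4⌋ + ⌊19/4⌋ - 2×19) mod 7
= (28 + 15 + 6 + 1 + 4 - 38) mod 7
= 16 mod 7 = 2
h=2 → Monday


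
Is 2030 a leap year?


Rules: divisible by 4 AND (not by 100 OR by 400)
2030 ÷ 4 = 507 remainder 2 → not divisible by 4
Not divisible by 4 → not a leap year

No


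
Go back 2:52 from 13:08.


Start: 788 minutes from midnight
Subtract: 172 minutes
Remaining: 788 - 172 = 616
Hours: 10, Minutes: 16

10:16


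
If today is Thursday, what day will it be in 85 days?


Friday

Start: Thursday (index 3)
(3 + 85) mod 7
= 88 mod 7
= 4
Index 4 → Friday


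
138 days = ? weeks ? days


19 weeks 5 days

Weeks: 138 ÷ 7 = 19 remainder 5


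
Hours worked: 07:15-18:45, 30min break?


Total time = (18×60+45) - (7×60+15)
= 1125 - 435 = 690 min
Minus break: 690 - 30 = 660 min
= 11h 0m

11h 0m (660 minutes)


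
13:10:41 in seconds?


47441 seconds

Hours: 13 × 3600 = 46800
Minutes: 10 × 60 = 600
Seconds: 41
Total = 46800 + 600 + 41 = 47441


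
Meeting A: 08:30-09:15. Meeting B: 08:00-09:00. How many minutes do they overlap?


30 minutes

Meeting A: 510-555 (in minutes from midnight)
Meeting B: 480-540
Overlap start = max(510, 480) = 510
Overlap end = min(555, 540) = 540
Overlap = max(0, 540 - 510) = 30 min


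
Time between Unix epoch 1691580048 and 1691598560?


Difference = 1691598560 - 1691580048 = 18512 seconds
In hours: 18512 / 3600 ≈ 5.1
In days: 18512 / 86400 ≈ 0.21

18512 seconds (5.1 hours / 0.21 days)


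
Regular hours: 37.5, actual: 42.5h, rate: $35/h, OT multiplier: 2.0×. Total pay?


Regular: 37.5h × $35 = $1312.50
Overtime: 42.5 - 37.5 = 5.0h
OT pay: 5.0h × $35 × 2.0 = $350.00
Total = $1312.50 + $350.00 = $1662.50

$1662.50


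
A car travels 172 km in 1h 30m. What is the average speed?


114.7 km/h

Distance: 172 km
Time: 1h 30m = 90 min = 90/60 = 3/2 hours
Speed = 172 ÷ (3/2) = 172 × 2 / 3 = 344/3 ≈ 114.7 km/h


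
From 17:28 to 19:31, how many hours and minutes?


2h 3m

End time in minutes: 19×60 + 31 = 1171
Start time in minutes: 17×60 + 28 = 1048
Difference = 1171 - 1048 = 123 minutes
= 2 hours 3 minutes


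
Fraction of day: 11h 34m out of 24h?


0.4819 (48.19%)

Total minutes: 11×60 + 34 = 694
Day = 24×60 = 1440 minutes
Fraction = 694/1440 ≈ 0.4819
As a percentage: 694/1440 × 100 ≈ 48.19%


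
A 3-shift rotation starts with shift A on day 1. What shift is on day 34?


Shift A

Shifts: A, B, C
Start: A (index 0)
Day 34: (0 + 34 - 1) mod 3
= 33 mod 3
= 0
Index 0 → shift A


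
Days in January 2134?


31 days

Month: January (month 1)
January has 31 days


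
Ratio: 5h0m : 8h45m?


Duration 1: 300 minutes
Duration 2: 525 minutes
Ratio = 300:525
GCD = 75
Simplified = 4:7
As a decimal: 4/7 ≈ 0.57

4:7 (0.57)


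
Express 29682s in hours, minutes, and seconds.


8h 14m 42s

Hours: 29682 ÷ 3600 = 8 remainder 882
Minutes: 882 ÷ 60 = 14 remainder 42
Seconds: 42


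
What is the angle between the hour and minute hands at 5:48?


114.0°

Hour hand = 5×30 + 48×0.5 = 174.0°
Minute hand = 48×6 = 288°
Difference = |174.0 - 288| = 114.0°


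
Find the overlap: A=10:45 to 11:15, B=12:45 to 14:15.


0 minutes

Meeting A: 645-675 (in minutes from midnight)
Meeting B: 765-855
Overlap start = max(645, 765) = 765
Overlap end = min(675, 855) = 675
Overlap = max(0, 675 - 765) = 0 min


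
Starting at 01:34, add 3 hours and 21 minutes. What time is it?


Start: 94 minutes from midnight
Add: 201 minutes
Total: 295 minutes
Hours: 295 ÷ 60 = 4 remainder 55

04:55


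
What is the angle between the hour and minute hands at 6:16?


92.0°

Hour hand = 6×30 + 16×0.5 = 188.0°
Minute hand = 16×6 = 96°
Difference = |188.0 - 96| = 92.0°


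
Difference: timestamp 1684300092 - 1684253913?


Difference = 1684300092 - 1684253913 = 46179 seconds
In hours: 46179 / 3600 ≈ 12.8
In days: 46179 / 86400 ≈ 0.53

46179 seconds (12.8 hours / 0.53 days)


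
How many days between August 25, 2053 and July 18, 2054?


From August 25, 2053 to July 18, 2054
Rest of August 2053: 31 - 25 = 6
Full months: September 30, October 31, November 30, December 31, January 31, February 2054 28, March 31, April 30, May 31, June 30
Days into July 2054: 18
Total = 6 + 30 + 31 + 30 + 31 + 31 + 28 + 31 + 30 + 31 + 30 + 18 = 327 days

327 days


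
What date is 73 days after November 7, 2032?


Start: November 7, 2032
Add 73 days
November 7 → December 1: 30 - 7 + 1 = 24 days (73 - 24 = 49 left)
December 1 → January 1: 31 - 1 + 1 = 31 days (49 - 31 = 18 left)
January 1 + 18 = January 19, 2033

January 19, 2033


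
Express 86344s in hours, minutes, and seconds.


Hours: 86344 ÷ 3600 = 23 remainder 3544
Minutes: 3544 ÷ 60 = 59 remainder 4
Seconds: 4

23h 59m 4s


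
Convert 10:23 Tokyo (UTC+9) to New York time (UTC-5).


20:23 (previous day)

Time difference = UTC-5 - UTC+9 = -14 hours
New hour = (10 -14) mod 24
= -4 mod 24 = 20
Minutes unchanged → 20:23; -4 < 0 → previous day


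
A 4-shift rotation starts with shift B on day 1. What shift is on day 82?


Shift C

Shifts: A, B, C, D
Start: B (index 1)
Day 82: (1 + 82 - 1) mod 4
= 82 mod 4
= 2
Index 2 → shift C


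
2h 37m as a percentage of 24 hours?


Total minutes: 2×60 + 37 = 157
Day = 24×60 = 1440 minutes
Fraction = 157/1440 ≈ 0.1090
As a percentage: 157/1440 × 100 ≈ 10.90%

0.1090 (10.90%)


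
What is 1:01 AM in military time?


01:01

Input: 1:01 AM
AM hour stays: 1


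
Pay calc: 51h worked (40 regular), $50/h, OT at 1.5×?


Regular: 40h × $50 = $2000.00
Overtime: 51 - 40 = 11h
OT pay: 11h × $50 × 1.5 = $825.00
Total = $2000.00 + $825.00 = $2825.00

$2825.00


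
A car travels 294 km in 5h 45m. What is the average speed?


51.1 km/h

Distance: 294 km
Time: 5h 45m = 345 min = 345/60 = 23/4 hours
Speed = 294 ÷ (23/4) = 294 × 4 / 23 = 1176/23 ≈ 51.1 km/h


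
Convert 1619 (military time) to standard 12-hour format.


Hour: 16
16 - 12 = 4 → PM

4:19 PM


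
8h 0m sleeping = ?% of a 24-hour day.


Time: 480 minutes
Day: 1440 minutes
Percentage = (480/1440) × 100 ≈ 33.3%

33.3%


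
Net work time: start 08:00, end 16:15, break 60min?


Total time = (16×60+15) - (8×60+0)
= 975 - 480 = 495 min
Minus break: 495 - 60 = 435 min
= 7h 15m

7h 15m (435 minutes)


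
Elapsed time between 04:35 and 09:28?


End time in minutes: 9×60 + 28 = 568
Start time in minutes: 4×60 + 35 = 275
Difference = 568 - 275 = 293 minutes
= 4 hours 53 minutes

4h 53m


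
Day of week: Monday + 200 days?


Start: Monday (index 0)
(0 + 200) mod 7
= 200 mod 7
= 4
Index 4 → Friday

Friday


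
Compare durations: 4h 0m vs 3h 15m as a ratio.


16:13 (1.23)

Duration 1: 240 minutes
Duration 2: 195 minutes
Ratio = 240:195
GCD = 15
Simplified = 16:13
As a decimal: 16/13 ≈ 1.23


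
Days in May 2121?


31 days

Month: May (month 5)
May has 31 days


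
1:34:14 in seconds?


5654 seconds

Hours: 1 × 3600 = 3600
Minutes: 34 × 60 = 2040
Seconds: 14
Total = 3600 + 2040 + 14 = 5654
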